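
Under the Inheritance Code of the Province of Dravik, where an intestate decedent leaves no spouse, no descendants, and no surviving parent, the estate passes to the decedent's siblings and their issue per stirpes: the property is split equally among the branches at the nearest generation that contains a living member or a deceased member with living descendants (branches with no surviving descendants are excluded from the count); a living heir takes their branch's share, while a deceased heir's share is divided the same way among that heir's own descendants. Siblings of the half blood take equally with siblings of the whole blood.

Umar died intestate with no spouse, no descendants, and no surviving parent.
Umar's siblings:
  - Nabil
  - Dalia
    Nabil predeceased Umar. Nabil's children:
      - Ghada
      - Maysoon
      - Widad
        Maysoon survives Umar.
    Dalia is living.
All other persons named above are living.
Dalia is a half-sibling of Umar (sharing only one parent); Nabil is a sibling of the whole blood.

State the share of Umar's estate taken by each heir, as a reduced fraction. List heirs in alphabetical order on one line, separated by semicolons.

No spouse, descendants, or parent survives, so the estate passes to Umar's siblings per stirpes.
Half-blood and whole-blood siblings take equally under the stated rule.
The estate is divided into 2 equal shares of 1/2 among Nabil, Dalia.
Nabil predeceased; the 1/2 allotted to Nabil's branch passes to Nabil's issue by representation.
The 1/2 is divided into 3 equal shares of 1/6 among Ghada, Maysoon, Widad.
Ghada is living and takes 1/6.
Maysoon is living and takes 1/6.
Widad is living and takes 1/6.
Dalia is living and takes 1/2.

Dalia 1/2; Ghada 1/6; Maysoon 1/6; Widad 1/6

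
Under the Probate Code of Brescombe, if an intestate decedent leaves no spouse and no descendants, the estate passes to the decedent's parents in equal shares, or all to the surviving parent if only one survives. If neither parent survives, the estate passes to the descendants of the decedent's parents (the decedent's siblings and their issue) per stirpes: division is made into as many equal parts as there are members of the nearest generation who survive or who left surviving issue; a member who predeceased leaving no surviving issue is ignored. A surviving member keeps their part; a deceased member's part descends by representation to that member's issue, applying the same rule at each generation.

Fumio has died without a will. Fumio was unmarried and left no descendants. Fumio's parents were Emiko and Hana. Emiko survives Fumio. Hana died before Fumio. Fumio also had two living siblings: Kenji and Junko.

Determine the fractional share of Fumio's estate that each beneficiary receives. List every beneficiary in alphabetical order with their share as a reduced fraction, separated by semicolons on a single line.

Emiko 1

Only one parent, Emiko, survives, so Emiko takes the entire estate. The siblings take nothing because a surviving parent has priority.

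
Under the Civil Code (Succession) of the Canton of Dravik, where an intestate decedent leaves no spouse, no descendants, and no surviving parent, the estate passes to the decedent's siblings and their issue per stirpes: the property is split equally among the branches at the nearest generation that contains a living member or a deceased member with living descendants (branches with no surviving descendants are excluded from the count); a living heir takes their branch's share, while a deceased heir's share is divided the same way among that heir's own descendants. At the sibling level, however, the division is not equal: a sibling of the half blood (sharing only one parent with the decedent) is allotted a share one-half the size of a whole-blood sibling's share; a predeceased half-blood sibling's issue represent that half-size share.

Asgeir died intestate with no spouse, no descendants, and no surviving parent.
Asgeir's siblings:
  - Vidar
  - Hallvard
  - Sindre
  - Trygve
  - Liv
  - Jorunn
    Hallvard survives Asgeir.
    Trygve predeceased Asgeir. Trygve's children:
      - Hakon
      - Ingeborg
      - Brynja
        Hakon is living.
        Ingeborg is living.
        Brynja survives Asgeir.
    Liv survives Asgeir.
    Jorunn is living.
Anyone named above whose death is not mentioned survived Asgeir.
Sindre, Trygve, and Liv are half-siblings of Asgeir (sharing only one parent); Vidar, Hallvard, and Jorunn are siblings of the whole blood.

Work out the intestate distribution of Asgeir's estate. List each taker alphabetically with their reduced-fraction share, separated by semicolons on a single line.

Brynja 1/27; Hakon 1/27; Hallvard 2/9; Ingeborg 1/27; Jorunn 2/9; Liv 1/9; Sindre 1/9; Vidar 2/9

No spouse, descendants, or parent survives, so the estate passes to Asgeir's siblings per stirpes.
Half-blood siblings count for one-half the weight of whole-blood siblings at the initial division.
Dividing 1 in proportion to weights (total weight 9/2): Vidar (weight 1) → 2/9; Hallvard (weight 1) → 2/9; Sindre (weight 1/2) → 1/9; Trygve (weight 1/2) → 1/9; Liv (weight 1/2) → 1/9; Jorunn (weight 1) → 2/9.
Vidar is living and takes 2/9.
Hallvard is living and takes 2/9.
Sindre is living and takes 1/9.
Trygve predeceased; the 1/9 allotted to Trygve's branch passes to Trygve's issue by representation.
The 1/9 is divided into 3 equal shares of 1/27 among Hakon, Ingeborg, Brynja.
Hakon is living and takes 1/27.
Ingeborg is living and takes 1/27.
Brynja is living and takes 1/27.
Liv is living and takes 1/9.
Jorunn is living and takes 2/9.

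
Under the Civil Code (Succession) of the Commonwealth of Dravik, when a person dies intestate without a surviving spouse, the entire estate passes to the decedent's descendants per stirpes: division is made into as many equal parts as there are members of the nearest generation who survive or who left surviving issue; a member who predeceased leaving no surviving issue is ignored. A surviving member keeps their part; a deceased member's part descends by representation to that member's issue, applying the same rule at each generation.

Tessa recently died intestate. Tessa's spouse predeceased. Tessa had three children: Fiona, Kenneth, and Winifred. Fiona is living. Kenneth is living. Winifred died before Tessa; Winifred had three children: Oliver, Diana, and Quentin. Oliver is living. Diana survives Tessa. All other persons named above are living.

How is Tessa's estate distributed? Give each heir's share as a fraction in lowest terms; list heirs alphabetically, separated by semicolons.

There is no surviving spouse, so the entire estate passes to Tessa's descendants per stirpes.
The estate is divided into 3 equal shares of 1/3 among Fiona, Kenneth, Winifred.
Fiona is living and takes 1/3.
Kenneth is living and takes 1/3.
Winifred predeceased; the 1/3 allotted to Winifred's branch passes to Winifred's issue by representation.
The 1/3 is divided into 3 equal shares of 1/9 among Oliver, Diana, Quentin.
Oliver is living and takes 1/9.
Diana is living and takes 1/9.
Quentin is living and takes 1/9.

Diana 1/9; Fiona 1/3; Kenneth 1/3; Oliver 1/9; Quentin 1/9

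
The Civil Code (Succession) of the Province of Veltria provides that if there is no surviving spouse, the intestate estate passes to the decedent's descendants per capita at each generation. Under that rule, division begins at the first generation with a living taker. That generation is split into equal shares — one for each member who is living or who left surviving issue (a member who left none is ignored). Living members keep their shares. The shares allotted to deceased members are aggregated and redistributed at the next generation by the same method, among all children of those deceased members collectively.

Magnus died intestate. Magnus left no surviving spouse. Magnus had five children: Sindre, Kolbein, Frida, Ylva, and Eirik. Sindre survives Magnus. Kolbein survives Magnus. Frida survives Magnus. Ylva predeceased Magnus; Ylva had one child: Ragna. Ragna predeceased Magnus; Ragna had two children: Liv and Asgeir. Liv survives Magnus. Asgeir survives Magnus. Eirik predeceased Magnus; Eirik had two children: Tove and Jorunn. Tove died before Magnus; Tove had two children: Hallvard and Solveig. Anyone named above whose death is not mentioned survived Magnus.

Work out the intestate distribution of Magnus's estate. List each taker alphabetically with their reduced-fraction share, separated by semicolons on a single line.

There is no surviving spouse, so the entire estate passes to Magnus's descendants per capita at each generation.
At generation 1 (Sindre, Kolbein, Frida, Ylva, Eirik) there are 5 shares of (1)/5 = 1/5 each.
Living: Sindre, Kolbein, and Frida — each takes 1/5.
Deceased: Ylva and Eirik. Their combined 2/5 is pooled and carried to generation 2.
At generation 2 (Ragna, Tove, Jorunn) there are 3 shares of (2/5)/3 = 2/15 each.
Living: Jorunn — each takes 2/15.
Deceased: Ragna and Tove. Their combined 4/15 is pooled and carried to generation 3.
At generation 3 (Liv, Asgeir, Hallvard, Solveig) there are 4 shares of (4/15)/4 = 1/15 each.
Living: Liv, Asgeir, Hallvard, and Solveig — each takes 1/15.

Asgeir 1/15; Frida 1/5; Hallvard 1/15; Jorunn 2/15; Kolbein 1/5; Liv 1/15; Sindre 1/5; Solveig 1/15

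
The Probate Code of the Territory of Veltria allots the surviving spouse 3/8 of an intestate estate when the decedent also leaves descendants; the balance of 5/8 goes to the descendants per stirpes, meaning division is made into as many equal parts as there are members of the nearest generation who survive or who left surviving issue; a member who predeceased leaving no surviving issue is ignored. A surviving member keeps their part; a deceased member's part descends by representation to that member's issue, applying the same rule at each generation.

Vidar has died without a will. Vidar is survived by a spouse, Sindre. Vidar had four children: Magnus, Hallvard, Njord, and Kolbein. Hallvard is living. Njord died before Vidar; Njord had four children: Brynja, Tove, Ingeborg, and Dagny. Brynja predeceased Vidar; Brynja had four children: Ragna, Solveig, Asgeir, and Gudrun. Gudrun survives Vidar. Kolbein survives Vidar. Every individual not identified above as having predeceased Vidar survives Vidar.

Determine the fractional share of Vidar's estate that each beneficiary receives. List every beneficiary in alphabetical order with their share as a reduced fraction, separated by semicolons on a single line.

Asgeir 5/512; Dagny 5/128; Gudrun 5/512; Hallvard 5/32; Ingeborg 5/128; Kolbein 5/32; Magnus 5/32; Ragna 5/512; Sindre 3/8; Solveig 5/512; Tove 5/128

Sindre, as surviving spouse, takes 3/8.
The remaining 5/8 passes to Vidar's descendants per stirpes.
The 5/8 is divided into 4 equal shares of 5/32 among Magnus, Hallvard, Njord, Kolbein.
Magnus is living and takes 5/32.
Hallvard is living and takes 5/32.
Njord predeceased; the 5/32 allotted to Njord's branch passes to Njord's issue by representation.
The 5/32 is divided into 4 equal shares of 5/128 among Brynja, Tove, Ingeborg, Dagny.
Brynja predeceased; the 5/128 allotted to Brynja's branch passes to Brynja's issue by representation.
The 5/128 is divided into 4 equal shares of 5/512 among Ragna, Solveig, Asgeir, Gudrun.
Ragna is living and takes 5/512.
Solveig is living and takes 5/512.
Asgeir is living and takes 5/512.
Gudrun is living and takes 5/512.
Tove is living and takes 5/128.
Ingeborg is living and takes 5/128.
Dagny is living and takes 5/128.
Kolbein is living and takes 5/32.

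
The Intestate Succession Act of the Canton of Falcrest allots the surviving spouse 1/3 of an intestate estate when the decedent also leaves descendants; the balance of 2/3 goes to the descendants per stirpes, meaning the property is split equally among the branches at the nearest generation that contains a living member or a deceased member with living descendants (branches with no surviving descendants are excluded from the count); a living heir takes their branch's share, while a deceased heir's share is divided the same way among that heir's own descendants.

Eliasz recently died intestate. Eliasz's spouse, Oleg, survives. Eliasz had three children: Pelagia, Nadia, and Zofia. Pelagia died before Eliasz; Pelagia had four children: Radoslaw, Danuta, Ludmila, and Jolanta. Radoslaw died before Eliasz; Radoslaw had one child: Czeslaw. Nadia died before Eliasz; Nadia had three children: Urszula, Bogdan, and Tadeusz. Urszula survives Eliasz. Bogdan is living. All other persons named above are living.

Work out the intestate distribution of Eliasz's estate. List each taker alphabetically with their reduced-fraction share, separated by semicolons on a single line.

Bogdan 2/27; Czeslaw 1/18; Danuta 1/18; Jolanta 1/18; Ludmila 1/18; Oleg 1/3; Tadeusz 2/27; Urszula 2/27; Zofia 2/9

Oleg, as surviving spouse, takes 1/3.
The remaining 2/3 passes to Eliasz's descendants per stirpes.
The 2/3 is divided into 3 equal shares of 2/9 among Pelagia, Nadia, Zofia.
Pelagia predeceased; the 2/9 allotted to Pelagia's branch passes to Pelagia's issue by representation.
The 2/9 is divided into 4 equal shares of 1/18 among Radoslaw, Danuta, Ludmila, Jolanta.
Radoslaw predeceased; the 1/18 allotted to Radoslaw's branch passes to Radoslaw's issue by representation.
Czeslaw is the sole taker at this level and receives the full 1/18.
Danuta is living and takes 1/18.
Ludmila is living and takes 1/18.
Jolanta is living and takes 1/18.
Nadia predeceased; the 2/9 allotted to Nadia's branch passes to Nadia's issue by representation.
The 2/9 is divided into 3 equal shares of 2/27 among Urszula, Bogdan, Tadeusz.
Urszula is living and takes 2/27.
Bogdan is living and takes 2/27.
Tadeusz is living and takes 2/27.
Zofia is living and takes 2/9.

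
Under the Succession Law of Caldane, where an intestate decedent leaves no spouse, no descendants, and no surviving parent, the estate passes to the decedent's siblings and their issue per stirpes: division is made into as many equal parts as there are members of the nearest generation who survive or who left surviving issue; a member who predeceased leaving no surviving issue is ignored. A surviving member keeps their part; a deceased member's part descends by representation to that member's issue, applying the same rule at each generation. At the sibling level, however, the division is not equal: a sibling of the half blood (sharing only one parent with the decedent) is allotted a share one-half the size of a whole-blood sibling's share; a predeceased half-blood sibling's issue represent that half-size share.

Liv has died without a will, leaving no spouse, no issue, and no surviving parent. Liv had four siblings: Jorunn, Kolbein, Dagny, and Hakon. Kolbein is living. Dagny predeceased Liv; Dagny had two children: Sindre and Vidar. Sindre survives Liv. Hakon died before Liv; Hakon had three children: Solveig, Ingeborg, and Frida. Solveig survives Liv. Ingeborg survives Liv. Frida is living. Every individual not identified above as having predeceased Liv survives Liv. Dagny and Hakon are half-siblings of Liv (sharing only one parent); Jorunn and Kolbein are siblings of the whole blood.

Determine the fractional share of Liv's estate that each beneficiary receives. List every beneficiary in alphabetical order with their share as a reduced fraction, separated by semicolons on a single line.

No spouse, descendants, or parent survives, so the estate passes to Liv's siblings per stirpes.
Half-blood siblings count for one-half the weight of whole-blood siblings at the initial division.
Dividing 1 in proportion to weights (total weight 3): Jorunn (weight 1) → 1/3; Kolbein (weight 1) → 1/3; Dagny (weight 1/2) → 1/6; Hakon (weight 1/2) → 1/6.
Jorunn is living and takes 1/3.
Kolbein is living and takes 1/3.
Dagny predeceased; the 1/6 allotted to Dagny's branch passes to Dagny's issue by representation.
The 1/6 is divided into 2 equal shares of 1/12 among Sindre, Vidar.
Sindre is living and takes 1/12.
Vidar is living and takes 1/12.
Hakon predeceased; the 1/6 allotted to Hakon's branch passes to Hakon's issue by representation.
The 1/6 is divided into 3 equal shares of 1/18 among Solveig, Ingeborg, Frida.
Solveig is living and takes 1/18.
Ingeborg is living and takes 1/18.
Frida is living and takes 1/18.

Frida 1/18; Ingeborg 1/18; Jorunn 1/3; Kolbein 1/3; Sindre 1/12; Solveig 1/18; Vidar 1/12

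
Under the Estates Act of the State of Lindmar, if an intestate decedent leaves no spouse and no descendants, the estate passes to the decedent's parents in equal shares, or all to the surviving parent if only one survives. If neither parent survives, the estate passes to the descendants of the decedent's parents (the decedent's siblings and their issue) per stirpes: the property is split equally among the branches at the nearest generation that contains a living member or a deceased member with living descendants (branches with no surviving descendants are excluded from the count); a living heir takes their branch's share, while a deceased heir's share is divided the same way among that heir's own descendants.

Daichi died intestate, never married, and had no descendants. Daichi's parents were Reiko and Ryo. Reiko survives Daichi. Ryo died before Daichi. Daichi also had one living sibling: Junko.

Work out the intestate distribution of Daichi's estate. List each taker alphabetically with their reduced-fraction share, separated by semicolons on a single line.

Only one parent, Reiko, survives, so Reiko takes the entire estate. The siblings take nothing because a surviving parent has priority.

Reiko 1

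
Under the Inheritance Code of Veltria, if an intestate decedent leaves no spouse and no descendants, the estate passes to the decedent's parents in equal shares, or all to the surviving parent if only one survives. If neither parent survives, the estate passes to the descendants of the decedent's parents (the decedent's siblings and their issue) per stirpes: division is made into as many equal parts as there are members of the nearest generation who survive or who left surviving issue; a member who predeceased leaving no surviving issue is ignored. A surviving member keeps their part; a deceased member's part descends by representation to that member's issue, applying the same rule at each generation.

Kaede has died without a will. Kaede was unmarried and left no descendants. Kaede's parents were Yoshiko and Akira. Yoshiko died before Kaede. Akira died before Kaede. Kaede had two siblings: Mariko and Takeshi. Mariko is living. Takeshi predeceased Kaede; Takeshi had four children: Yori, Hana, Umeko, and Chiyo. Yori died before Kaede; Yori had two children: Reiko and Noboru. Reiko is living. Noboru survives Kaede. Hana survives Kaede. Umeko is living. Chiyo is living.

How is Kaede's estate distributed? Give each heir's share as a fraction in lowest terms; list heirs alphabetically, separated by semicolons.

Chiyo 1/8; Hana 1/8; Mariko 1/2; Noboru 1/16; Reiko 1/16; Umeko 1/8

Neither parent survives and there are no descendants, so the estate passes to Kaede's siblings and their issue per stirpes.
The estate is divided into 2 equal shares of 1/2 among Mariko, Takeshi.
Mariko is living and takes 1/2.
Takeshi predeceased; the 1/2 allotted to Takeshi's branch passes to Takeshi's issue by representation.
The 1/2 is divided into 4 equal shares of 1/8 among Yori, Hana, Umeko, Chiyo.
Yori predeceased; the 1/8 allotted to Yori's branch passes to Yori's issue by representation.
The 1/8 is divided into 2 equal shares of 1/16 among Reiko, Noboru.
Reiko is living and takes 1/16.
Noboru is living and takes 1/16.
Hana is living and takes 1/8.
Umeko is living and takes 1/8.
Chiyo is living and takes 1/8.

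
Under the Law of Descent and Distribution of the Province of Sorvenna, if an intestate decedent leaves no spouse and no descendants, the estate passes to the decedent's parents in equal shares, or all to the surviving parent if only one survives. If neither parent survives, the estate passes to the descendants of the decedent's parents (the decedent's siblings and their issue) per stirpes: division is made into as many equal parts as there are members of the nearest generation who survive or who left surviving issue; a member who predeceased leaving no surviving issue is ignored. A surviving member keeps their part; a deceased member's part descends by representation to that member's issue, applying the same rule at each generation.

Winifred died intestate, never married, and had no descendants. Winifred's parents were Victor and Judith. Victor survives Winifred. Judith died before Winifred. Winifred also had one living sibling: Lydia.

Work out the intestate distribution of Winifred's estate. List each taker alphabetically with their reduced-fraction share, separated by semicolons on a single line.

Victor 1

Only one parent, Victor, survives, so Victor takes the entire estate. The siblings take nothing because a surviving parent has priority.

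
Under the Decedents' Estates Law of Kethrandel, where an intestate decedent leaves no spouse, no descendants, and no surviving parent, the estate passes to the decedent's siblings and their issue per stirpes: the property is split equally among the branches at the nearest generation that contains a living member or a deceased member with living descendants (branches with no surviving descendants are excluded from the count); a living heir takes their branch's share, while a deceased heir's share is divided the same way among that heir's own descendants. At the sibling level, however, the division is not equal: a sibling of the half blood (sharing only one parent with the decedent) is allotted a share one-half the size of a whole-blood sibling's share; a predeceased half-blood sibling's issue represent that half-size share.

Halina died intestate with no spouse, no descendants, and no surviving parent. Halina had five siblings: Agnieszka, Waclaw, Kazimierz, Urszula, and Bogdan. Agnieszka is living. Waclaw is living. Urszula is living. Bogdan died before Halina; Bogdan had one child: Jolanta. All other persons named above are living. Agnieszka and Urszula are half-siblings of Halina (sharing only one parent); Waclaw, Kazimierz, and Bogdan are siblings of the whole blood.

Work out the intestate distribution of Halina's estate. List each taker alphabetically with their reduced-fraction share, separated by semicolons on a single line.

Agnieszka 1/8; Jolanta 1/4; Kazimierz 1/4; Urszula 1/8; Waclaw 1/4

No spouse, descendants, or parent survives, so the estate passes to Halina's siblings per stirpes.
Half-blood siblings count for one-half the weight of whole-blood siblings at the initial division.
Dividing 1 in proportion to weights (total weight 4): Agnieszka (weight 1/2) → 1/8; Waclaw (weight 1) → 1/4; Kazimierz (weight 1) → 1/4; Urszula (weight 1/2) → 1/8; Bogdan (weight 1) → 1/4.
Agnieszka is living and takes 1/8.
Waclaw is living and takes 1/4.
Kazimierz is living and takes 1/4.
Urszula is living and takes 1/8.
Bogdan predeceased; the 1/4 allotted to Bogdan's branch passes to Bogdan's issue by representation.
Jolanta is the sole taker at this level and receives the full 1/4.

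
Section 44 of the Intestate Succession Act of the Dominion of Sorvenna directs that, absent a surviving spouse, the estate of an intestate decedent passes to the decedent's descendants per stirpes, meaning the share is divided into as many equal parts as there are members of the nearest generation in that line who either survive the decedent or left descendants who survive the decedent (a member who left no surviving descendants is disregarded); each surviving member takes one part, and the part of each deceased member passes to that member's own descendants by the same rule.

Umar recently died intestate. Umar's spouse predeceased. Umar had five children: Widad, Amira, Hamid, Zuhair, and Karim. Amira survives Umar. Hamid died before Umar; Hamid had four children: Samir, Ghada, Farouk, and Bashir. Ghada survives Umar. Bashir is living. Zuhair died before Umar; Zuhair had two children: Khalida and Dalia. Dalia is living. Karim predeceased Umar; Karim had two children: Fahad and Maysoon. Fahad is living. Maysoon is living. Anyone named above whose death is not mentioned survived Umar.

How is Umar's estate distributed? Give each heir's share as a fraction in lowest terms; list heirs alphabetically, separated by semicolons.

Amira 1/5; Bashir 1/20; Dalia 1/10; Fahad 1/10; Farouk 1/20; Ghada 1/20; Khalida 1/10; Maysoon 1/10; Samir 1/20; Widad 1/5

There is no surviving spouse, so the entire estate passes to Umar's descendants per stirpes.
The estate is divided into 5 equal shares of 1/5 among Widad, Amira, Hamid, Zuhair, Karim.
Widad is living and takes 1/5.
Amira is living and takes 1/5.
Hamid predeceased; the 1/5 allotted to Hamid's branch passes to Hamid's issue by representation.
The 1/5 is divided into 4 equal shares of 1/20 among Samir, Ghada, Farouk, Bashir.
Samir is living and takes 1/20.
Ghada is living and takes 1/20.
Farouk is living and takes 1/20.
Bashir is living and takes 1/20.
Zuhair predeceased; the 1/5 allotted to Zuhair's branch passes to Zuhair's issue by representation.
The 1/5 is divided into 2 equal shares of 1/10 among Khalida, Dalia.
Khalida is living and takes 1/10.
Dalia is living and takes 1/10.
Karim predeceased; the 1/5 allotted to Karim's branch passes to Karim's issue by representation.
The 1/5 is divided into 2 equal shares of 1/10 among Fahad, Maysoon.
Fahad is living and takes 1/10.
Maysoon is living and takes 1/10.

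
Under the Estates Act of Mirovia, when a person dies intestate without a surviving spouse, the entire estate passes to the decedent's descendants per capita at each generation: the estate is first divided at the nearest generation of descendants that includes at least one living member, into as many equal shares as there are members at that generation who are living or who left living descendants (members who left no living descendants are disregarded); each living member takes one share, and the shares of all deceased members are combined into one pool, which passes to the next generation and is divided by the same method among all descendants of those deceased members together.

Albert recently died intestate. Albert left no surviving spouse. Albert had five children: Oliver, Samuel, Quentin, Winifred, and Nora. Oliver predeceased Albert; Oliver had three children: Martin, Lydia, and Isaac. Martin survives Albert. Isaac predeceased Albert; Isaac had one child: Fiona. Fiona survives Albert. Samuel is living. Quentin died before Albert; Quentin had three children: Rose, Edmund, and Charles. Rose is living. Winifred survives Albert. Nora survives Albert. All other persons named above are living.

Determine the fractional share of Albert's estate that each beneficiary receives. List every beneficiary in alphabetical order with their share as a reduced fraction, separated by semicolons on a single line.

There is no surviving spouse, so the entire estate passes to Albert's descendants per capita at each generation.
At generation 1 (Oliver, Samuel, Quentin, Winifred, Nora) there are 5 shares of (1)/5 = 1/5 each.
Living: Samuel, Winifred, and Nora — each takes 1/5.
Deceased: Oliver and Quentin. Their combined 2/5 is pooled and carried to generation 2.
At generation 2 (Martin, Lydia, Isaac, Rose, Edmund, Charles) there are 6 shares of (2/5)/6 = 1/15 each.
Living: Martin, Lydia, Rose, Edmund, and Charles — each takes 1/15.
Deceased: Isaac. That 1/15 share is carried to generation 3.
At generation 3 (Fiona) there are 1 shares of (1/15)/1 = 1/15 each.
Living: Fiona — each takes 1/15.

Charles 1/15; Edmund 1/15; Fiona 1/15; Lydia 1/15; Martin 1/15; Nora 1/5; Rose 1/15; Samuel 1/5; Winifred 1/5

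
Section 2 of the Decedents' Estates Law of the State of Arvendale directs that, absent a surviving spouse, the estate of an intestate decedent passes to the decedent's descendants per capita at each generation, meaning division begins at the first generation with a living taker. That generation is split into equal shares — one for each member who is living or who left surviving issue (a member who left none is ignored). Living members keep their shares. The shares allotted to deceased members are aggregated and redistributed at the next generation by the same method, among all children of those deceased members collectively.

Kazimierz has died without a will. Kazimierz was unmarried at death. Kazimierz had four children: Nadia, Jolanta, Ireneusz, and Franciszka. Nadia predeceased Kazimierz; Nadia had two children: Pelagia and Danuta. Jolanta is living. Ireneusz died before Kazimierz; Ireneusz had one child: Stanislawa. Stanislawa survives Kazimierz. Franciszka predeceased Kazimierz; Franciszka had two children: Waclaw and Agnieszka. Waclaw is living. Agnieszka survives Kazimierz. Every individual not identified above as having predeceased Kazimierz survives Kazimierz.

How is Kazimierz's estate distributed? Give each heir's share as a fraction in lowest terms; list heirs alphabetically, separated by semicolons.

There is no surviving spouse, so the entire estate passes to Kazimierz's descendants per capita at each generation.
At generation 1 (Nadia, Jolanta, Ireneusz, Franciszka) there are 4 shares of (1)/4 = 1/4 each.
Living: Jolanta — each takes 1/4.
Deceased: Nadia, Ireneusz, and Franciszka. Their combined 3/4 is pooled and carried to generation 2.
At generation 2 (Pelagia, Danuta, Stanislawa, Waclaw, Agnieszka) there are 5 shares of (3/4)/5 = 3/20 each.
Living: Pelagia, Danuta, Stanislawa, Waclaw, and Agnieszka — each takes 3/20.

Agnieszka 3/20; Danuta 3/20; Jolanta 1/4; Pelagia 3/20; Stanislawa 3/20; Waclaw 3/20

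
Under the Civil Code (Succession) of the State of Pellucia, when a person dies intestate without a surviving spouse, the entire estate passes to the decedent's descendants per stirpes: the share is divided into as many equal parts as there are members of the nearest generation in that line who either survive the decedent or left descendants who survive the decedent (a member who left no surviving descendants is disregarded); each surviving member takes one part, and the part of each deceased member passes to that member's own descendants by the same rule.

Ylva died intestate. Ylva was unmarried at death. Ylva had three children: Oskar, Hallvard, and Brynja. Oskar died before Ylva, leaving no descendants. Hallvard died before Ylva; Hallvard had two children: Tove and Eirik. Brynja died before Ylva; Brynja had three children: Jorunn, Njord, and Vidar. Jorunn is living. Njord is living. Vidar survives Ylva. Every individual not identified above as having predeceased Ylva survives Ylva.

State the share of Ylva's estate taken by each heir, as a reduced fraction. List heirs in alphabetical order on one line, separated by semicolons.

There is no surviving spouse, so the entire estate passes to Ylva's descendants per stirpes.
Oskar left no surviving issue, so that branch lapses and is disregarded.
The estate is divided into 2 equal shares of 1/2 among Hallvard, Brynja.
Hallvard predeceased; the 1/2 allotted to Hallvard's branch passes to Hallvard's issue by representation.
The 1/2 is divided into 2 equal shares of 1/4 among Tove, Eirik.
Tove is living and takes 1/4.
Eirik is living and takes 1/4.
Brynja predeceased; the 1/2 allotted to Brynja's branch passes to Brynja's issue by representation.
The 1/2 is divided into 3 equal shares of 1/6 among Jorunn, Njord, Vidar.
Jorunn is living and takes 1/6.
Njord is living and takes 1/6.
Vidar is living and takes 1/6.

Eirik 1/4; Jorunn 1/6; Njord 1/6; Tove 1/4; Vidar 1/6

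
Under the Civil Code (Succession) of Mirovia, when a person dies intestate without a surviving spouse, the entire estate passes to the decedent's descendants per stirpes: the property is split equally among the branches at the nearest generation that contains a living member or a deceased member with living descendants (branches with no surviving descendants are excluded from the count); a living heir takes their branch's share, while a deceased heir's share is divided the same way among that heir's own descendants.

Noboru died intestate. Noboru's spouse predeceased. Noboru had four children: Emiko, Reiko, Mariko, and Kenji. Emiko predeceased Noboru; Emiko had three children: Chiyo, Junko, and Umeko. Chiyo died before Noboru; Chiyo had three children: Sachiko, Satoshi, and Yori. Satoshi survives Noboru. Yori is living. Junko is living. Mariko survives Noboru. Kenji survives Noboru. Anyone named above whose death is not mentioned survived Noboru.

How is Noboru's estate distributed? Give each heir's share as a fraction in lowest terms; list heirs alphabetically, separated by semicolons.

There is no surviving spouse, so the entire estate passes to Noboru's descendants per stirpes.
The estate is divided into 4 equal shares of 1/4 among Emiko, Reiko, Mariko, Kenji.
Emiko predeceased; the 1/4 allotted to Emiko's branch passes to Emiko's issue by representation.
The 1/4 is divided into 3 equal shares of 1/12 among Chiyo, Junko, Umeko.
Chiyo predeceased; the 1/12 allotted to Chiyo's branch passes to Chiyo's issue by representation.
The 1/12 is divided into 3 equal shares of 1/36 among Sachiko, Satoshi, Yori.
Sachiko is living and takes 1/36.
Satoshi is living and takes 1/36.
Yori is living and takes 1/36.
Junko is living and takes 1/12.
Umeko is living and takes 1/12.
Reiko is living and takes 1/4.
Mariko is living and takes 1/4.
Kenji is living and takes 1/4.

Junko 1/12; Kenji 1/4; Mariko 1/4; Reiko 1/4; Sachiko 1/36; Satoshi 1/36; Umeko 1/12; Yori 1/36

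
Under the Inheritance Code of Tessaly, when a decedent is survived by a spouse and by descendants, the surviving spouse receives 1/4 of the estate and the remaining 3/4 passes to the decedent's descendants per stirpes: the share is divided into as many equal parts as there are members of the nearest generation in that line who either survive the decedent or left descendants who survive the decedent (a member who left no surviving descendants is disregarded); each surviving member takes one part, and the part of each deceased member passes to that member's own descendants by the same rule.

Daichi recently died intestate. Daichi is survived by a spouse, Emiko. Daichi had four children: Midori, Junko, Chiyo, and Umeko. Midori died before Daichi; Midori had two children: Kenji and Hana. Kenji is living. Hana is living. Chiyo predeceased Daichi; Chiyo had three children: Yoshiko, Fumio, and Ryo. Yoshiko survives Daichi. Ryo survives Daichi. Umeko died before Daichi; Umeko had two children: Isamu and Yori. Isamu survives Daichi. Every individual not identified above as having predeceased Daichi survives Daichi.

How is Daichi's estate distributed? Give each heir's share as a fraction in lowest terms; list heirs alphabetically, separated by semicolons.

Emiko, as surviving spouse, takes 1/4.
The remaining 3/4 passes to Daichi's descendants per stirpes.
The 3/4 is divided into 4 equal shares of 3/16 among Midori, Junko, Chiyo, Umeko.
Midori predeceased; the 3/16 allotted to Midori's branch passes to Midori's issue by representation.
The 3/16 is divided into 2 equal shares of 3/32 among Kenji, Hana.
Kenji is living and takes 3/32.
Hana is living and takes 3/32.
Junko is living and takes 3/16.
Chiyo predeceased; the 3/16 allotted to Chiyo's branch passes to Chiyo's issue by representation.
The 3/16 is divided into 3 equal shares of 1/16 among Yoshiko, Fumio, Ryo.
Yoshiko is living and takes 1/16.
Fumio is living and takes 1/16.
Ryo is living and takes 1/16.
Umeko predeceased; the 3/16 allotted to Umeko's branch passes to Umeko's issue by representation.
The 3/16 is divided into 2 equal shares of 3/32 among Isamu, Yori.
Isamu is living and takes 3/32.
Yori is living and takes 3/32.

Emiko 1/4; Fumio 1/16; Hana 3/32; Isamu 3/32; Junko 3/16; Kenji 3/32; Ryo 1/16; Yori 3/32; Yoshiko 1/16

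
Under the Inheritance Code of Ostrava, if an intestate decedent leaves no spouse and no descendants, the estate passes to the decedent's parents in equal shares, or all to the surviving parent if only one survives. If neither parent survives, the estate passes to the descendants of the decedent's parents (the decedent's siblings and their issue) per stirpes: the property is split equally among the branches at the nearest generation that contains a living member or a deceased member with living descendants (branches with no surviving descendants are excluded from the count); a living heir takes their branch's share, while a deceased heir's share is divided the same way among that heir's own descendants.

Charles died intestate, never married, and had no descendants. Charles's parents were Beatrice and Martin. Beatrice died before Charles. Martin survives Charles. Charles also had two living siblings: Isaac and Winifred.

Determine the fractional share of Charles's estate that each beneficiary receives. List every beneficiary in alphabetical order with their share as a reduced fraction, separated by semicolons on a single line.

Martin 1

Only one parent, Martin, survives, so Martin takes the entire estate. The siblings take nothing because a surviving parent has priority.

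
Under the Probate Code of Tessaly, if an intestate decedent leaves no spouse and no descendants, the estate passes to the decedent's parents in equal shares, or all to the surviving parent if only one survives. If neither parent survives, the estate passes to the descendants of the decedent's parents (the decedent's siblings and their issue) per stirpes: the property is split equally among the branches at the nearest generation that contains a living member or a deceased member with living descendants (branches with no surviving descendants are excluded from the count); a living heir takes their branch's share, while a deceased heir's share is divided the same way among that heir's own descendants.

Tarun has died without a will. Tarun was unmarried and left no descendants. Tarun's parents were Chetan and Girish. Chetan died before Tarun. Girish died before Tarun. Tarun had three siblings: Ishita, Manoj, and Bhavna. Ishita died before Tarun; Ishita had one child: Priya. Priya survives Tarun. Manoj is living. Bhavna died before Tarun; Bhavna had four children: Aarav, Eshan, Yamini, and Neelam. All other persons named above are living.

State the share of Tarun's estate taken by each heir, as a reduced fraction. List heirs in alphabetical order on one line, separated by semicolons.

Aarav 1/12; Eshan 1/12; Manoj 1/3; Neelam 1/12; Priya 1/3; Yamini 1/12

Neither parent survives and there are no descendants, so the estate passes to Tarun's siblings and their issue per stirpes.
The estate is divided into 3 equal shares of 1/3 among Ishita, Manoj, Bhavna.
Ishita predeceased; the 1/3 allotted to Ishita's branch passes to Ishita's issue by representation.
Priya is the sole taker at this level and receives the full 1/3.
Manoj is living and takes 1/3.
Bhavna predeceased; the 1/3 allotted to Bhavna's branch passes to Bhavna's issue by representation.
The 1/3 is divided into 4 equal shares of 1/12 among Aarav, Eshan, Yamini, Neelam.
Aarav is living and takes 1/12.
Eshan is living and takes 1/12.
Yamini is living and takes 1/12.
Neelam is living and takes 1/12.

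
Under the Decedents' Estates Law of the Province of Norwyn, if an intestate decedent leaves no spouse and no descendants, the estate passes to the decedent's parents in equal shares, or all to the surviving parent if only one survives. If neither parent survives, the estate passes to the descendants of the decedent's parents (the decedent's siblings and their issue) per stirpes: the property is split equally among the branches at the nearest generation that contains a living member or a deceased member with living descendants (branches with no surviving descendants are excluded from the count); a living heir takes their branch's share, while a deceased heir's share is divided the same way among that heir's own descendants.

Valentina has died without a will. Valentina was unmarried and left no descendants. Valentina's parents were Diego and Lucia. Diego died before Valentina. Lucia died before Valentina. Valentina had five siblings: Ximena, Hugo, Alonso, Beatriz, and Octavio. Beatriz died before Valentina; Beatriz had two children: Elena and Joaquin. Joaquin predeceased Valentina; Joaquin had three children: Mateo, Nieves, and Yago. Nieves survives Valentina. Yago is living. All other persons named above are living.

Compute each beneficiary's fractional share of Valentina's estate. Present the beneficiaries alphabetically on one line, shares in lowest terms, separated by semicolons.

Neither parent survives and there are no descendants, so the estate passes to Valentina's siblings and their issue per stirpes.
The estate is divided into 5 equal shares of 1/5 among Ximena, Hugo, Alonso, Beatriz, Octavio.
Ximena is living and takes 1/5.
Hugo is living and takes 1/5.
Alonso is living and takes 1/5.
Beatriz predeceased; the 1/5 allotted to Beatriz's branch passes to Beatriz's issue by representation.
The 1/5 is divided into 2 equal shares of 1/10 among Elena, Joaquin.
Elena is living and takes 1/10.
Joaquin predeceased; the 1/10 allotted to Joaquin's branch passes to Joaquin's issue by representation.
The 1/10 is divided into 3 equal shares of 1/30 among Mateo, Nieves, Yago.
Mateo is living and takes 1/30.
Nieves is living and takes 1/30.
Yago is living and takes 1/30.
Octavio is living and takes 1/5.

Alonso 1/5; Elena 1/10; Hugo 1/5; Mateo 1/30; Nieves 1/30; Octavio 1/5; Ximena 1/5; Yago 1/30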